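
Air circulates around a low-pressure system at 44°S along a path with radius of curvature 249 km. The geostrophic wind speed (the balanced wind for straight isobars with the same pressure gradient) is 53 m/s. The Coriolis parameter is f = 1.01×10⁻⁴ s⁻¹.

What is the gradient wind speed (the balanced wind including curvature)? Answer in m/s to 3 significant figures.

26.0 m/s

Around a low, centrifugal force acts outward with Coriolis, so pressure-gradient force balances both:
(1/ρ)|∂P/∂n| = fV + V²/R  →  V² + fR·V − fR·V_g = 0
With fR = 1.01×10⁻⁴ × 249×10³ m = 25.1 m/s:
V = [−fR + √((fR)² + 4 fR V_g)]/2 = [−25.1 + √(25.1² + 4×25.1×53)]/2 = 26 m/s
Subgeostrophic (V < V_g = 53 m/s), as expected around a low.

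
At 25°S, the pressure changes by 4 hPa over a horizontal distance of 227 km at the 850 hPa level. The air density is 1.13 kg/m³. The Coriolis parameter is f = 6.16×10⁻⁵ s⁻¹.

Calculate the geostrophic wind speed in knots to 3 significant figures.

49.2 knots

Pressure gradient: |∂P/∂n| = 400 Pa / 227000 m = 1.76×10⁻³ Pa/m
Geostrophic balance (pressure-gradient force = Coriolis force):
V_g = (1/(fρ)) |∂P/∂n| = 1.76×10⁻³ / (6.16×10⁻⁵ × 1.13) = 25.3 m/s
Converting: 25.3 m/s × 1.944 = 49.2 knots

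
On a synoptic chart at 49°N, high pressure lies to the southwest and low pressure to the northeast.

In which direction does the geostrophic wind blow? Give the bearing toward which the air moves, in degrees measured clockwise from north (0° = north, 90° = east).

135°

The pressure-gradient force points toward the northeast (bearing 045°).
Geostrophic balance: in the Northern Hemisphere the Coriolis force deflects motion to the right, so the geostrophic wind blows 90° to the right of the pressure-gradient force (low pressure on the left).
Rotating 045° by 90° clockwise gives 135° — the wind blows toward the southeast.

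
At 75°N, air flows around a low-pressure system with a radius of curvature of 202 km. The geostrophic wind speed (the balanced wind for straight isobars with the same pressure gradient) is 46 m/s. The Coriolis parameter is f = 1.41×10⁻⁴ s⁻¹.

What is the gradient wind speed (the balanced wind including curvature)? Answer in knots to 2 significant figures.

Around a low, centrifugal force acts outward with Coriolis, so pressure-gradient force balances both:
(1/ρ)|∂P/∂n| = fV + V²/R  →  V² + fR·V − fR·V_g = 0
With fR = 1.41×10⁻⁴ × 202×10³ m = 28.5 m/s:
V = [−fR + √((fR)² + 4 fR V_g)]/2 = [−28.5 + √(28.5² + 4×28.5×46)]/2 = 24.7 m/s
Subgeostrophic (V < V_g = 46 m/s), as expected around a low.
Converting: 24.7 m/s × 1.944 = 48 knots

48 knots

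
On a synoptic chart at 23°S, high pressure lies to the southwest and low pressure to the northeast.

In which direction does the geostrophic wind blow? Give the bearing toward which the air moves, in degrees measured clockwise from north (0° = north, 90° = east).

315°

The pressure-gradient force points toward the northeast (bearing 045°).
Geostrophic balance: in the Southern Hemisphere the Coriolis force deflects motion to the left, so the geostrophic wind blows 90° to the left of the pressure-gradient force (low pressure on the right).
Rotating 045° by 90° counterclockwise gives 315° — the wind blows toward the northwest.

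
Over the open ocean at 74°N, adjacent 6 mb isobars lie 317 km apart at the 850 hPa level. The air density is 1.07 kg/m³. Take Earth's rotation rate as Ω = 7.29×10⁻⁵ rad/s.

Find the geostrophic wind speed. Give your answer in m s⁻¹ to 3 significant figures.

Coriolis parameter at 74°N:
f = 2Ω sin φ = 2 × 7.29×10⁻⁵ × sin 74° = 1.40×10⁻⁴ s⁻¹
Pressure gradient: |∂P/∂n| = 600 Pa / 317000 m = 1.89×10⁻³ Pa/m
Geostrophic balance (pressure-gradient force = Coriolis force):
V_g = (1/(fρ)) |∂P/∂n| = 1.89×10⁻³ / (1.40×10⁻⁴ × 1.07) = 12.6 m/s

12.6 m s⁻¹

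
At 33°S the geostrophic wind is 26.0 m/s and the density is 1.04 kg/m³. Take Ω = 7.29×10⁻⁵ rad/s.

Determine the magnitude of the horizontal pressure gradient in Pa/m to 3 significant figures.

2.15×10⁻³ Pa/m

Coriolis parameter at 33°S:
f = 2Ω sin φ = 2 × 7.29×10⁻⁵ × sin 33° = 7.94×10⁻⁵ s⁻¹
Geostrophic balance rearranged: |∂P/∂n| = f ρ V_g
|∂P/∂n| = 7.94×10⁻⁵ × 1.04 × 26.0 = 2.15×10⁻³ Pa/m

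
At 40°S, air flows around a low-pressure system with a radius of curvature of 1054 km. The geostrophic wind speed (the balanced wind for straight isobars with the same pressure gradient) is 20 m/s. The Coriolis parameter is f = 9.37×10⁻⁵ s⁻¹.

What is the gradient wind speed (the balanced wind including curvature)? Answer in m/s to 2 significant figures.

Around a low, centrifugal force acts outward with Coriolis, so pressure-gradient force balances both:
(1/ρ)|∂P/∂n| = fV + V²/R  →  V² + fR·V − fR·V_g = 0
With fR = 9.37×10⁻⁵ × 1054×10³ m = 98.8 m/s:
V = [−fR + √((fR)² + 4 fR V_g)]/2 = [−98.8 + √(98.8² + 4×98.8×20)]/2 = 17.1 m/s
Subgeostrophic (V < V_g = 20 m/s), as expected around a low.

17 m/s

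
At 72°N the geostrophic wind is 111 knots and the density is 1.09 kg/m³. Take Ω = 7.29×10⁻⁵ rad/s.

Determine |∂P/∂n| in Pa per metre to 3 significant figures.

Coriolis parameter at 72°N:
f = 2Ω sin φ = 2 × 7.29×10⁻⁵ × sin 72° = 1.39×10⁻⁴ s⁻¹
Wind speed in SI: 111 knots = 57.1 m/s
Geostrophic balance rearranged: |∂P/∂n| = f ρ V_g
|∂P/∂n| = 1.39×10⁻⁴ × 1.09 × 57.1 = 8.63×10⁻³ Pa/m

8.63×10⁻³ Pa/m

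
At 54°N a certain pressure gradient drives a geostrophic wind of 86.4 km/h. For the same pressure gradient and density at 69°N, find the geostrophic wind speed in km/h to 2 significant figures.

With the same pressure gradient and density, V_g ∝ 1/f ∝ 1/sin φ.
V₂ = V₁ · sin φ₁ / sin φ₂ = 86.4 × sin 54° / sin 69°
V₂ = 86.4 × 0.8090/0.9336 = 75 km/h

75 km/h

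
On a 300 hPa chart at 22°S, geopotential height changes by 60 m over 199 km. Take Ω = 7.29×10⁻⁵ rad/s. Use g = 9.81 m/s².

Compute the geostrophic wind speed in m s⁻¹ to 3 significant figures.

54.2 m s⁻¹

Coriolis parameter at 22°S:
f = 2Ω sin φ = 2 × 7.29×10⁻⁵ × sin 22° = 5.46×10⁻⁵ s⁻¹
Height gradient: |∂Z/∂n| = 60 m / 199000 m = 3.02×10⁻⁴
On a pressure surface, geostrophic balance gives V_g = (g/f)|∂Z/∂n|:
V_g = 9.81 × 3.02×10⁻⁴ / 5.46×10⁻⁵ = 54.2 m/s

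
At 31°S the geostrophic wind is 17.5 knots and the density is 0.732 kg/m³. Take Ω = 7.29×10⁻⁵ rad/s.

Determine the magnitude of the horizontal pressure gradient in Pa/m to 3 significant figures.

Coriolis parameter at 31°S:
f = 2Ω sin φ = 2 × 7.29×10⁻⁵ × sin 31° = 7.51×10⁻⁵ s⁻¹
Wind speed in SI: 17.5 knots = 9.00 m/s
Geostrophic balance rearranged: |∂P/∂n| = f ρ V_g
|∂P/∂n| = 7.51×10⁻⁵ × 0.732 × 9.00 = 4.95×10⁻⁴ Pa/m

4.95×10⁻⁴ Pa/m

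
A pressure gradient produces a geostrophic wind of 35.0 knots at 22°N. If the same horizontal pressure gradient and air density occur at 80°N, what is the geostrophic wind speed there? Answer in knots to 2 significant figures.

13 knots

With the same pressure gradient and density, V_g ∝ 1/f ∝ 1/sin φ.
V₂ = V₁ · sin φ₁ / sin φ₂ = 35.0 × sin 22° / sin 80°
V₂ = 35.0 × 0.3746/0.9848 = 13 knots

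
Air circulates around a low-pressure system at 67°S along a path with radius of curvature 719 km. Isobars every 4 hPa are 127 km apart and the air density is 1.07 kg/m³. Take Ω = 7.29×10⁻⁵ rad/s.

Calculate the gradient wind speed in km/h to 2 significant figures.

Coriolis parameter at 67°S:
f = 2Ω sin φ = 2 × 7.29×10⁻⁵ × sin 67° = 1.34×10⁻⁴ s⁻¹
Pressure gradient: |∂P/∂n| = 400 Pa / 127000 m = 3.15×10⁻³ Pa/m
Geostrophic speed: V_g = |∂P/∂n|/(fρ) = 3.15×10⁻³/(1.34×10⁻⁴ × 1.07) = 21.9 m/s
Around a low, centrifugal force acts outward with Coriolis, so pressure-gradient force balances both:
(1/ρ)|∂P/∂n| = fV + V²/R  →  V² + fR·V − fR·V_g = 0
With fR = 1.34×10⁻⁴ × 719×10³ m = 96.5 m/s:
V = [−fR + √((fR)² + 4 fR V_g)]/2 = [−96.5 + √(96.5² + 4×96.5×21.9)]/2 = 18.4 m/s
Subgeostrophic (V < V_g = 21.9 m/s), as expected around a low.
Converting: 18.4 m/s × 3.6 = 66 km/h

66 km/h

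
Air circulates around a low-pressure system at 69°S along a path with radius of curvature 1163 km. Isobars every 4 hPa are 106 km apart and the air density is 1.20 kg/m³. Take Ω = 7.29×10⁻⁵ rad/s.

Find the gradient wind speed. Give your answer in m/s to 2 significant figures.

20 m/s

Coriolis parameter at 69°S:
f = 2Ω sin φ = 2 × 7.29×10⁻⁵ × sin 69° = 1.36×10⁻⁴ s⁻¹
Pressure gradient: |∂P/∂n| = 400 Pa / 106000 m = 3.77×10⁻³ Pa/m
Geostrophic speed: V_g = |∂P/∂n|/(fρ) = 3.77×10⁻³/(1.36×10⁻⁴ × 1.20) = 23.1 m/s
Around a low, centrifugal force acts outward with Coriolis, so pressure-gradient force balances both:
(1/ρ)|∂P/∂n| = fV + V²/R  →  V² + fR·V − fR·V_g = 0
With fR = 1.36×10⁻⁴ × 1163×10³ m = 158 m/s:
V = [−fR + √((fR)² + 4 fR V_g)]/2 = [−158 + √(158² + 4×158×23.1)]/2 = 20.5 m/s
Subgeostrophic (V < V_g = 23.1 m/s), as expected around a low.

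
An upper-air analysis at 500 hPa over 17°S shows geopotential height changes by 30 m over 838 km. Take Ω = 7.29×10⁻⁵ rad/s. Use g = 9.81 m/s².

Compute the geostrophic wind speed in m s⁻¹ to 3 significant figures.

Coriolis parameter at 17°S:
f = 2Ω sin φ = 2 × 7.29×10⁻⁵ × sin 17° = 4.26×10⁻⁵ s⁻¹
Height gradient: |∂Z/∂n| = 30 m / 838000 m = 3.58×10⁻⁵
On a pressure surface, geostrophic balance gives V_g = (g/f)|∂Z/∂n|:
V_g = 9.81 × 3.58×10⁻⁵ / 4.26×10⁻⁵ = 8.24 m/s

8.24 m s⁻¹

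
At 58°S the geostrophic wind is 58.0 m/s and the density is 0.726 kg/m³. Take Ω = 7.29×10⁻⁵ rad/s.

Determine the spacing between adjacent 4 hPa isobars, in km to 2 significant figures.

Coriolis parameter at 58°S:
f = 2Ω sin φ = 2 × 7.29×10⁻⁵ × sin 58° = 1.24×10⁻⁴ s⁻¹
Geostrophic balance rearranged: |∂P/∂n| = f ρ V_g
|∂P/∂n| = 1.24×10⁻⁴ × 0.726 × 58.0 = 5.21×10⁻³ Pa/m
Isobar spacing: Δn = ΔP/|∂P/∂n| = 400 Pa / 5.21×10⁻³ Pa/m = 76828 m ≈ 77 km

77 km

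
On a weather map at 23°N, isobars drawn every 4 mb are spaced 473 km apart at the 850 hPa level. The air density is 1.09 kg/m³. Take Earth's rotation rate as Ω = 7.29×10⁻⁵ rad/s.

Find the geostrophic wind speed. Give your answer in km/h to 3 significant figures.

49.0 km/h

Coriolis parameter at 23°N:
f = 2Ω sin φ = 2 × 7.29×10⁻⁵ × sin 23° = 5.70×10⁻⁵ s⁻¹
Pressure gradient: |∂P/∂n| = 400 Pa / 473000 m = 8.46×10⁻⁴ Pa/m
Geostrophic balance (pressure-gradient force = Coriolis force):
V_g = (1/(fρ)) |∂P/∂n| = 8.46×10⁻⁴ / (5.70×10⁻⁵ × 1.09) = 13.6 m/s
Converting: 13.6 m/s × 3.6 = 49.0 km/h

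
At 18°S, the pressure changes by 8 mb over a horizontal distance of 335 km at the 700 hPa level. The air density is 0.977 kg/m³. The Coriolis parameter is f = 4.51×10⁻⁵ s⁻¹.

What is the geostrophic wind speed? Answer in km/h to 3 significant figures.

195 km/h

Pressure gradient: |∂P/∂n| = 800 Pa / 335000 m = 2.39×10⁻³ Pa/m
Geostrophic balance (pressure-gradient force = Coriolis force):
V_g = (1/(fρ)) |∂P/∂n| = 2.39×10⁻³ / (4.51×10⁻⁵ × 0.977) = 54.2 m/s
Converting: 54.2 m/s × 3.6 = 195 km/h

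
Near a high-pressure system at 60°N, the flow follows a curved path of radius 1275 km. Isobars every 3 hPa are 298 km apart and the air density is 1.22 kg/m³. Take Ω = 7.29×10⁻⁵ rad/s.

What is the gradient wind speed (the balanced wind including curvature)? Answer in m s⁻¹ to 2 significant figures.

Coriolis parameter at 60°N:
f = 2Ω sin φ = 2 × 7.29×10⁻⁵ × sin 60° = 1.26×10⁻⁴ s⁻¹
Pressure gradient: |∂P/∂n| = 300 Pa / 298000 m = 1.01×10⁻³ Pa/m
Geostrophic speed: V_g = |∂P/∂n|/(fρ) = 1.01×10⁻³/(1.26×10⁻⁴ × 1.22) = 6.54 m/s
Around a high, pressure-gradient force acts outward with centrifugal, so Coriolis balances both:
fV = (1/ρ)|∂P/∂n| + V²/R  →  V² − fR·V + fR·V_g = 0
With fR = 1.26×10⁻⁴ × 1275×10³ m = 161 m/s:
V = [fR − √((fR)² − 4 fR V_g)]/2 = [161 − √(161² − 4×161×6.54)]/2 = 6.82 m/s
Supergeostrophic (V > V_g = 6.54 m/s), as expected around a high.

6.8 m s⁻¹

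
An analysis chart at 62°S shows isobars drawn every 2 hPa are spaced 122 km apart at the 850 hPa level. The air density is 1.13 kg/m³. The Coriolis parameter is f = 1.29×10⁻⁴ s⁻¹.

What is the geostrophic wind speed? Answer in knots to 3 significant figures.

21.9 knots

Pressure gradient: |∂P/∂n| = 200 Pa / 122000 m = 1.64×10⁻³ Pa/m
Geostrophic balance (pressure-gradient force = Coriolis force):
V_g = (1/(fρ)) |∂P/∂n| = 1.64×10⁻³ / (1.29×10⁻⁴ × 1.13) = 11.2 m/s
Converting: 11.2 m/s × 1.944 = 21.9 knots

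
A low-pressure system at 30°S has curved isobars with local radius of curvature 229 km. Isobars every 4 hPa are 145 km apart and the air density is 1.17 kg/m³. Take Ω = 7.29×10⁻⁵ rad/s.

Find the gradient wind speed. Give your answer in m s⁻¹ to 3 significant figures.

Coriolis parameter at 30°S:
f = 2Ω sin φ = 2 × 7.29×10⁻⁵ × sin 30° = 7.29×10⁻⁵ s⁻¹
Pressure gradient: |∂P/∂n| = 400 Pa / 145000 m = 2.76×10⁻³ Pa/m
Geostrophic speed: V_g = |∂P/∂n|/(fρ) = 2.76×10⁻³/(7.29×10⁻⁵ × 1.17) = 32.3 m/s
Around a low, centrifugal force acts outward with Coriolis, so pressure-gradient force balances both:
(1/ρ)|∂P/∂n| = fV + V²/R  →  V² + fR·V − fR·V_g = 0
With fR = 7.29×10⁻⁵ × 229×10³ m = 16.7 m/s:
V = [−fR + √((fR)² + 4 fR V_g)]/2 = [−16.7 + √(16.7² + 4×16.7×32.3)]/2 = 16.3 m/s
Subgeostrophic (V < V_g = 32.3 m/s), as expected around a low.

16.3 m s⁻¹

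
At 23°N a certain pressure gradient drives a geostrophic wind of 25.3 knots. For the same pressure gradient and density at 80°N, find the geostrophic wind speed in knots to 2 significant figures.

10 knots

With the same pressure gradient and density, V_g ∝ 1/f ∝ 1/sin φ.
V₂ = V₁ · sin φ₁ / sin φ₂ = 25.3 × sin 23° / sin 80°
V₂ = 25.3 × 0.3907/0.9848 = 10 knots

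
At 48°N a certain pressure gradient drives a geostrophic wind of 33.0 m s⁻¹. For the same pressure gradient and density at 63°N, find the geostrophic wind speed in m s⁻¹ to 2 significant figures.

28 m s⁻¹

With the same pressure gradient and density, V_g ∝ 1/f ∝ 1/sin φ.
V₂ = V₁ · sin φ₁ / sin φ₂ = 33.0 × sin 48° / sin 63°
V₂ = 33.0 × 0.7431/0.8910 = 28 m s⁻¹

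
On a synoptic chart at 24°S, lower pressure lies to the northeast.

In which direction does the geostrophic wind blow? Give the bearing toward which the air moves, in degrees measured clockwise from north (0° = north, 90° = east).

315°

The pressure-gradient force points toward the northeast (bearing 045°).
Geostrophic balance: in the Southern Hemisphere the Coriolis force deflects motion to the left, so the geostrophic wind blows 90° to the left of the pressure-gradient force (low pressure on the right).
Rotating 045° by 90° counterclockwise gives 315° — the wind blows toward the northwest.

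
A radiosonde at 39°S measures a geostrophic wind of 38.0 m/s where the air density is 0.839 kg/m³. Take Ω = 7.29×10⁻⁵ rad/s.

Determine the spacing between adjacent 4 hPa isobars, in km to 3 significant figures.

Coriolis parameter at 39°S:
f = 2Ω sin φ = 2 × 7.29×10⁻⁵ × sin 39° = 9.18×10⁻⁵ s⁻¹
Geostrophic balance rearranged: |∂P/∂n| = f ρ V_g
|∂P/∂n| = 9.18×10⁻⁵ × 0.839 × 38.0 = 2.93×10⁻³ Pa/m
Isobar spacing: Δn = ΔP/|∂P/∂n| = 400 Pa / 2.93×10⁻³ Pa/m = 136737 m ≈ 137 km

137 km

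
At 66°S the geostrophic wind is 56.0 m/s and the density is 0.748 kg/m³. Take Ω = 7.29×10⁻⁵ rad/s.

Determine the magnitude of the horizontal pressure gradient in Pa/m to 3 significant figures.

Coriolis parameter at 66°S:
f = 2Ω sin φ = 2 × 7.29×10⁻⁵ × sin 66° = 1.33×10⁻⁴ s⁻¹
Geostrophic balance rearranged: |∂P/∂n| = f ρ V_g
|∂P/∂n| = 1.33×10⁻⁴ × 0.748 × 56.0 = 5.58×10⁻³ Pa/m

5.58×10⁻³ Pa/m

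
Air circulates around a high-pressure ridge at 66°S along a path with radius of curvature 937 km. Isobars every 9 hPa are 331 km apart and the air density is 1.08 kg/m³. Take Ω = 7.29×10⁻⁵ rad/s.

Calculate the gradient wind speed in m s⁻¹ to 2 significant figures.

23 m s⁻¹

Coriolis parameter at 66°S:
f = 2Ω sin φ = 2 × 7.29×10⁻⁵ × sin 66° = 1.33×10⁻⁴ s⁻¹
Pressure gradient: |∂P/∂n| = 900 Pa / 331000 m = 2.72×10⁻³ Pa/m
Geostrophic speed: V_g = |∂P/∂n|/(fρ) = 2.72×10⁻³/(1.33×10⁻⁴ × 1.08) = 18.9 m/s
Around a high, pressure-gradient force acts outward with centrifugal, so Coriolis balances both:
fV = (1/ρ)|∂P/∂n| + V²/R  →  V² − fR·V + fR·V_g = 0
With fR = 1.33×10⁻⁴ × 937×10³ m = 125 m/s:
V = [fR − √((fR)² − 4 fR V_g)]/2 = [125 − √(125² − 4×125×18.9)]/2 = 23.2 m/s
Supergeostrophic (V > V_g = 18.9 m/s), as expected around a high.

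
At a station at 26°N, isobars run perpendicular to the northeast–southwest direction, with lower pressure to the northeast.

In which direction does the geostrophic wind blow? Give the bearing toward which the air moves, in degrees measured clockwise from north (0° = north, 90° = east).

The pressure-gradient force points toward the northeast (bearing 045°).
Geostrophic balance: in the Northern Hemisphere the Coriolis force deflects motion to the right, so the geostrophic wind blows 90° to the right of the pressure-gradient force (low pressure on the left).
Rotating 045° by 90° clockwise gives 135° — the wind blows toward the southeast.

135°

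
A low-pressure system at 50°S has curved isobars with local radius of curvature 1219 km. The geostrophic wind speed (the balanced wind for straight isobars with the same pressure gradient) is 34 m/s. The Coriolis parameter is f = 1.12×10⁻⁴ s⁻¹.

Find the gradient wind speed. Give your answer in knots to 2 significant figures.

55 knots

Around a low, centrifugal force acts outward with Coriolis, so pressure-gradient force balances both:
(1/ρ)|∂P/∂n| = fV + V²/R  →  V² + fR·V − fR·V_g = 0
With fR = 1.12×10⁻⁴ × 1219×10³ m = 137 m/s:
V = [−fR + √((fR)² + 4 fR V_g)]/2 = [−137 + √(137² + 4×137×34)]/2 = 28.2 m/s
Subgeostrophic (V < V_g = 34 m/s), as expected around a low.
Converting: 28.2 m/s × 1.944 = 55 knots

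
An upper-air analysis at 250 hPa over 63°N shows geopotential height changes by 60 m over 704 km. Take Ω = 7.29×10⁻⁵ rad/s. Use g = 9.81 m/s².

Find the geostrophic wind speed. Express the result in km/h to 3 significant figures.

23.2 km/h

Coriolis parameter at 63°N:
f = 2Ω sin φ = 2 × 7.29×10⁻⁵ × sin 63° = 1.30×10⁻⁴ s⁻¹
Height gradient: |∂Z/∂n| = 60 m / 704000 m = 8.52×10⁻⁵
On a pressure surface, geostrophic balance gives V_g = (g/f)|∂Z/∂n|:
V_g = 9.81 × 8.52×10⁻⁵ / 1.30×10⁻⁴ = 6.44 m/s
Converting: 6.44 m/s × 3.6 = 23.2 km/h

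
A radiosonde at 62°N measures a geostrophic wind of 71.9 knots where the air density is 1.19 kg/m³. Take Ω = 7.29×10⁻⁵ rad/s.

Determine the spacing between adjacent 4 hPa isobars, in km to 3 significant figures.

70.6 km

Coriolis parameter at 62°N:
f = 2Ω sin φ = 2 × 7.29×10⁻⁵ × sin 62° = 1.29×10⁻⁴ s⁻¹
Wind speed in SI: 71.9 knots = 37.0 m/s
Geostrophic balance rearranged: |∂P/∂n| = f ρ V_g
|∂P/∂n| = 1.29×10⁻⁴ × 1.19 × 37.0 = 5.67×10⁻³ Pa/m
Isobar spacing: Δn = ΔP/|∂P/∂n| = 400 Pa / 5.67×10⁻³ Pa/m = 70592 m ≈ 70.6 km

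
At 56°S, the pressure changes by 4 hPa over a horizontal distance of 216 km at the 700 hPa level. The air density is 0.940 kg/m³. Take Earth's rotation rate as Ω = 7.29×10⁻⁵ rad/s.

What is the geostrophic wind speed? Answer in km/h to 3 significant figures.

Coriolis parameter at 56°S:
f = 2Ω sin φ = 2 × 7.29×10⁻⁵ × sin 56° = 1.21×10⁻⁴ s⁻¹
Pressure gradient: |∂P/∂n| = 400 Pa / 216000 m = 1.85×10⁻³ Pa/m
Geostrophic balance (pressure-gradient force = Coriolis force):
V_g = (1/(fρ)) |∂P/∂n| = 1.85×10⁻³ / (1.21×10⁻⁴ × 0.940) = 16.3 m/s
Converting: 16.3 m/s × 3.6 = 58.7 km/h

58.7 km/h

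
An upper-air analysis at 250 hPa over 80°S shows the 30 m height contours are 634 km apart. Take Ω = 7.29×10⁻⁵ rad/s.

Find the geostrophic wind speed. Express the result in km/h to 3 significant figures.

Coriolis parameter at 80°S:
f = 2Ω sin φ = 2 × 7.29×10⁻⁵ × sin 80° = 1.44×10⁻⁴ s⁻¹
Height gradient: |∂Z/∂n| = 30 m / 634000 m = 4.73×10⁻⁵
On a pressure surface, geostrophic balance gives V_g = (g/f)|∂Z/∂n|:
V_g = 9.81 × 4.73×10⁻⁵ / 1.44×10⁻⁴ = 3.23 m/s
Converting: 3.23 m/s × 3.6 = 11.6 km/h

11.6 km/h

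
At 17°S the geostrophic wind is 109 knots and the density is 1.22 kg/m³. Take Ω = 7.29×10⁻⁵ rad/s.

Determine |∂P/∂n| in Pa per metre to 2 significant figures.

Coriolis parameter at 17°S:
f = 2Ω sin φ = 2 × 7.29×10⁻⁵ × sin 17° = 4.26×10⁻⁵ s⁻¹
Wind speed in SI: 109 knots = 56.1 m/s
Geostrophic balance rearranged: |∂P/∂n| = f ρ V_g
|∂P/∂n| = 4.26×10⁻⁵ × 1.22 × 56.1 = 2.92×10⁻³ Pa/m

2.9×10⁻³ Pa/m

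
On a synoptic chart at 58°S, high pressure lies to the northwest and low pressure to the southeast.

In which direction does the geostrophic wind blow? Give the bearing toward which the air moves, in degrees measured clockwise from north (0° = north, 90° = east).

045°

The pressure-gradient force points toward the southeast (bearing 135°).
Geostrophic balance: in the Southern Hemisphere the Coriolis force deflects motion to the left, so the geostrophic wind blows 90° to the left of the pressure-gradient force (low pressure on the right).
Rotating 135° by 90° counterclockwise gives 045° — the wind blows toward the northeast.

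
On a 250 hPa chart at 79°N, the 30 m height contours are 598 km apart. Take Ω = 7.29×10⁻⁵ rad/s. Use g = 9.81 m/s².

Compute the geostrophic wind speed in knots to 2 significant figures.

6.7 knots

Coriolis parameter at 79°N:
f = 2Ω sin φ = 2 × 7.29×10⁻⁵ × sin 79° = 1.43×10⁻⁴ s⁻¹
Height gradient: |∂Z/∂n| = 30 m / 598000 m = 5.02×10⁻⁵
On a pressure surface, geostrophic balance gives V_g = (g/f)|∂Z/∂n|:
V_g = 9.81 × 5.02×10⁻⁵ / 1.43×10⁻⁴ = 3.44 m/s
Converting: 3.44 m/s × 1.944 = 6.7 knots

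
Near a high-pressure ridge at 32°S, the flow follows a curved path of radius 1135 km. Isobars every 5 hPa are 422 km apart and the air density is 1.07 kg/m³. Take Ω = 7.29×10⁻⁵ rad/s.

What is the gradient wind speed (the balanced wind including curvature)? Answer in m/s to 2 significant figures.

Coriolis parameter at 32°S:
f = 2Ω sin φ = 2 × 7.29×10⁻⁵ × sin 32° = 7.73×10⁻⁵ s⁻¹
Pressure gradient: |∂P/∂n| = 500 Pa / 422000 m = 1.18×10⁻³ Pa/m
Geostrophic speed: V_g = |∂P/∂n|/(fρ) = 1.18×10⁻³/(7.73×10⁻⁵ × 1.07) = 14.3 m/s
Around a high, pressure-gradient force acts outward with centrifugal, so Coriolis balances both:
fV = (1/ρ)|∂P/∂n| + V²/R  →  V² − fR·V + fR·V_g = 0
With fR = 7.73×10⁻⁵ × 1135×10³ m = 87.7 m/s:
V = [fR − √((fR)² − 4 fR V_g)]/2 = [87.7 − √(87.7² − 4×87.7×14.3)]/2 = 18 m/s
Supergeostrophic (V > V_g = 14.3 m/s), as expected around a high.

18 m/s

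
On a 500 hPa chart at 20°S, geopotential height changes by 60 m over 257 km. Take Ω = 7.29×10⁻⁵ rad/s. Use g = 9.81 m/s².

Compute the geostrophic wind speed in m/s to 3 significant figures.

Coriolis parameter at 20°S:
f = 2Ω sin φ = 2 × 7.29×10⁻⁵ × sin 20° = 4.99×10⁻⁵ s⁻¹
Height gradient: |∂Z/∂n| = 60 m / 257000 m = 2.33×10⁻⁴
On a pressure surface, geostrophic balance gives V_g = (g/f)|∂Z/∂n|:
V_g = 9.81 × 2.33×10⁻⁴ / 4.99×10⁻⁵ = 45.9 m/s

45.9 m/s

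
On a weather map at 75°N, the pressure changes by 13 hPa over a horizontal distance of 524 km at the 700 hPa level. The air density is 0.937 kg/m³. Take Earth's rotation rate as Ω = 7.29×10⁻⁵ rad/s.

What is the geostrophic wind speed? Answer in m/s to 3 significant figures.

18.8 m/s

Coriolis parameter at 75°N:
f = 2Ω sin φ = 2 × 7.29×10⁻⁵ × sin 75° = 1.41×10⁻⁴ s⁻¹
Pressure gradient: |∂P/∂n| = 1300 Pa / 524000 m = 2.48×10⁻³ Pa/m
Geostrophic balance (pressure-gradient force = Coriolis force):
V_g = (1/(fρ)) |∂P/∂n| = 2.48×10⁻³ / (1.41×10⁻⁴ × 0.937) = 18.8 m/s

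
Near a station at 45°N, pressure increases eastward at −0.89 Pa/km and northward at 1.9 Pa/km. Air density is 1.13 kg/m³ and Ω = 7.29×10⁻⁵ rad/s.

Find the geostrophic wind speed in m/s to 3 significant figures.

Coriolis parameter at 45°N:
f = 2Ω sin φ = 2 × 7.29×10⁻⁵ × sin 45° = 1.03×10⁻⁴ s⁻¹
Component geostrophic relations (x east, y north):
u_g = −(1/(fρ)) ∂P/∂y,  v_g = (1/(fρ)) ∂P/∂x
u_g = −(1.9×10⁻³)/(1.03×10⁻⁴ × 1.13) = −16.3 m/s;  v_g = (−0.89×10⁻³)/(1.03×10⁻⁴ × 1.13) = −7.64 m/s
|V_g| = √(u_g² + v_g²) = 18.0 m/s

18.0 m/s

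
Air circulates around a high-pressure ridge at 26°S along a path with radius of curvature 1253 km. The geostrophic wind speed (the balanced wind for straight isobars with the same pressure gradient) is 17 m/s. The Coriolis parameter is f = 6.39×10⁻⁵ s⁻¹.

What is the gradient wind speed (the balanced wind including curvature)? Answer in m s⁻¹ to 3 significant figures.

24.5 m s⁻¹

Around a high, pressure-gradient force acts outward with centrifugal, so Coriolis balances both:
fV = (1/ρ)|∂P/∂n| + V²/R  →  V² − fR·V + fR·V_g = 0
With fR = 6.39×10⁻⁵ × 1253×10³ m = 80.1 m/s:
V = [fR − √((fR)² − 4 fR V_g)]/2 = [80.1 − √(80.1² − 4×80.1×17)]/2 = 24.5 m/s
Supergeostrophic (V > V_g = 17 m/s), as expected around a high.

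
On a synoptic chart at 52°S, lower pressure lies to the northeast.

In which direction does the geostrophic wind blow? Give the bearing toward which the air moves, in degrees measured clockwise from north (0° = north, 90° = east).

315°

The pressure-gradient force points toward the northeast (bearing 045°).
Geostrophic balance: in the Southern Hemisphere the Coriolis force deflects motion to the left, so the geostrophic wind blows 90° to the left of the pressure-gradient force (low pressure on the right).
Rotating 045° by 90° counterclockwise gives 315° — the wind blows toward the northwest.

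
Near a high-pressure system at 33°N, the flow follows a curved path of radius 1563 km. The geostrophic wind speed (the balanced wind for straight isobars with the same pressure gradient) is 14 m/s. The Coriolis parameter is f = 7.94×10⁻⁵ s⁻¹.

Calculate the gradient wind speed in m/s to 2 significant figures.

16 m/s

Around a high, pressure-gradient force acts outward with centrifugal, so Coriolis balances both:
fV = (1/ρ)|∂P/∂n| + V²/R  →  V² − fR·V + fR·V_g = 0
With fR = 7.94×10⁻⁵ × 1563×10³ m = 124 m/s:
V = [fR − √((fR)² − 4 fR V_g)]/2 = [124 − √(124² − 4×124×14)]/2 = 16.1 m/s
Supergeostrophic (V > V_g = 14 m/s), as expected around a high.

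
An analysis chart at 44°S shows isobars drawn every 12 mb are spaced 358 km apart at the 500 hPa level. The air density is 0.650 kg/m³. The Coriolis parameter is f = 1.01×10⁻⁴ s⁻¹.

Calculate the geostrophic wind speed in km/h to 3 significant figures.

Pressure gradient: |∂P/∂n| = 1200 Pa / 358000 m = 3.35×10⁻³ Pa/m
Geostrophic balance (pressure-gradient force = Coriolis force):
V_g = (1/(fρ)) |∂P/∂n| = 3.35×10⁻³ / (1.01×10⁻⁴ × 0.650) = 51.1 m/s
Converting: 51.1 m/s × 3.6 = 184 km/h

184 km/h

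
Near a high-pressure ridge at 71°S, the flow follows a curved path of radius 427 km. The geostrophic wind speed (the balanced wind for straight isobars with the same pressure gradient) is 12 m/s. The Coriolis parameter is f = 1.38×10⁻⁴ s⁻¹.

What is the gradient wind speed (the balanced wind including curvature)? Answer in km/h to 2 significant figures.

Around a high, pressure-gradient force acts outward with centrifugal, so Coriolis balances both:
fV = (1/ρ)|∂P/∂n| + V²/R  →  V² − fR·V + fR·V_g = 0
With fR = 1.38×10⁻⁴ × 427×10³ m = 58.9 m/s:
V = [fR − √((fR)² − 4 fR V_g)]/2 = [58.9 − √(58.9² − 4×58.9×12)]/2 = 16.8 m/s
Supergeostrophic (V > V_g = 12 m/s), as expected around a high.
Converting: 16.8 m/s × 3.6 = 60 km/h

60 km/h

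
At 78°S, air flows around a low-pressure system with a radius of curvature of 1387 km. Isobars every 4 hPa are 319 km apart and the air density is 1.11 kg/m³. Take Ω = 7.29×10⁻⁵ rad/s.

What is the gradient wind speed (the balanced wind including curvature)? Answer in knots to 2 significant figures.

Coriolis parameter at 78°S:
f = 2Ω sin φ = 2 × 7.29×10⁻⁵ × sin 78° = 1.43×10⁻⁴ s⁻¹
Pressure gradient: |∂P/∂n| = 400 Pa / 319000 m = 1.25×10⁻³ Pa/m
Geostrophic speed: V_g = |∂P/∂n|/(fρ) = 1.25×10⁻³/(1.43×10⁻⁴ × 1.11) = 7.92 m/s
Around a low, centrifugal force acts outward with Coriolis, so pressure-gradient force balances both:
(1/ρ)|∂P/∂n| = fV + V²/R  →  V² + fR·V − fR·V_g = 0
With fR = 1.43×10⁻⁴ × 1387×10³ m = 198 m/s:
V = [−fR + √((fR)² + 4 fR V_g)]/2 = [−198 + √(198² + 4×198×7.92)]/2 = 7.63 m/s
Subgeostrophic (V < V_g = 7.92 m/s), as expected around a low.
Converting: 7.63 m/s × 1.944 = 15 knots

15 knots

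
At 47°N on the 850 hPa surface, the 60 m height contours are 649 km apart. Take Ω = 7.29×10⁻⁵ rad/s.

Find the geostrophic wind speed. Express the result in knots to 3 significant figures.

16.5 knots

Coriolis parameter at 47°N:
f = 2Ω sin φ = 2 × 7.29×10⁻⁵ × sin 47° = 1.07×10⁻⁴ s⁻¹
Height gradient: |∂Z/∂n| = 60 m / 649000 m = 9.24×10⁻⁵
On a pressure surface, geostrophic balance gives V_g = (g/f)|∂Z/∂n|:
V_g = 9.81 × 9.24×10⁻⁵ / 1.07×10⁻⁴ = 8.51 m/s
Converting: 8.51 m/s × 1.944 = 16.5 knots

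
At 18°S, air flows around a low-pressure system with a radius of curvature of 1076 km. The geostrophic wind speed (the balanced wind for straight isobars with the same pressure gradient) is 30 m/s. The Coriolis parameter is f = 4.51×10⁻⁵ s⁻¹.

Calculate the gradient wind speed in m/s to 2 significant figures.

Around a low, centrifugal force acts outward with Coriolis, so pressure-gradient force balances both:
(1/ρ)|∂P/∂n| = fV + V²/R  →  V² + fR·V − fR·V_g = 0
With fR = 4.51×10⁻⁵ × 1076×10³ m = 48.5 m/s:
V = [−fR + √((fR)² + 4 fR V_g)]/2 = [−48.5 + √(48.5² + 4×48.5×30)]/2 = 21 m/s
Subgeostrophic (V < V_g = 30 m/s), as expected around a low.

21 m/s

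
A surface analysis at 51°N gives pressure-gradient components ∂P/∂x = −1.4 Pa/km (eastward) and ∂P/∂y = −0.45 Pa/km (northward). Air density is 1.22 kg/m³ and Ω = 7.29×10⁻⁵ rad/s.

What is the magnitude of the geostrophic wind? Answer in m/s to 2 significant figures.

11 m/s

Coriolis parameter at 51°N:
f = 2Ω sin φ = 2 × 7.29×10⁻⁵ × sin 51° = 1.13×10⁻⁴ s⁻¹
Component geostrophic relations (x east, y north):
u_g = −(1/(fρ)) ∂P/∂y,  v_g = (1/(fρ)) ∂P/∂x
u_g = −(−0.45×10⁻³)/(1.13×10⁻⁴ × 1.22) = 3.26 m/s;  v_g = (−1.4×10⁻³)/(1.13×10⁻⁴ × 1.22) = −10.1 m/s
|V_g| = √(u_g² + v_g²) = 10.6 m/s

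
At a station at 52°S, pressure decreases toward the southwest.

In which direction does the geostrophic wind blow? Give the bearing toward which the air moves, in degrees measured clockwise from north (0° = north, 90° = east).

135°

The pressure-gradient force points toward the southwest (bearing 225°).
Geostrophic balance: in the Southern Hemisphere the Coriolis force deflects motion to the left, so the geostrophic wind blows 90° to the left of the pressure-gradient force (low pressure on the right).
Rotating 225° by 90° counterclockwise gives 135° — the wind blows toward the southeast.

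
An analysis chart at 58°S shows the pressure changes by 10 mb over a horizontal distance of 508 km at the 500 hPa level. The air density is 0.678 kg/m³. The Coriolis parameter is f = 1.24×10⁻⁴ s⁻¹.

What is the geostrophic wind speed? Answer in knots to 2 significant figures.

46 knots

Pressure gradient: |∂P/∂n| = 1000 Pa / 508000 m = 1.97×10⁻³ Pa/m
Geostrophic balance (pressure-gradient force = Coriolis force):
V_g = (1/(fρ)) |∂P/∂n| = 1.97×10⁻³ / (1.24×10⁻⁴ × 0.678) = 23.4 m/s
Converting: 23.4 m/s × 1.944 = 46 knots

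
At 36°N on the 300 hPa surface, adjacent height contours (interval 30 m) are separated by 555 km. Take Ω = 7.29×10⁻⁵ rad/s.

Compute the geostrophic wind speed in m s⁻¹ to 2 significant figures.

6.2 m s⁻¹

Coriolis parameter at 36°N:
f = 2Ω sin φ = 2 × 7.29×10⁻⁵ × sin 36° = 8.57×10⁻⁵ s⁻¹
Height gradient: |∂Z/∂n| = 30 m / 555000 m = 5.41×10⁻⁵
On a pressure surface, geostrophic balance gives V_g = (g/f)|∂Z/∂n|:
V_g = 9.81 × 5.41×10⁻⁵ / 8.57×10⁻⁵ = 6.19 m/s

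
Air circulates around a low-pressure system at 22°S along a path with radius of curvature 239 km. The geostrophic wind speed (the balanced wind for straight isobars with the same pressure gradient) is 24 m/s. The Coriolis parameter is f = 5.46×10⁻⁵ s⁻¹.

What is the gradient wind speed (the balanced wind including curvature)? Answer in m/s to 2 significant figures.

Around a low, centrifugal force acts outward with Coriolis, so pressure-gradient force balances both:
(1/ρ)|∂P/∂n| = fV + V²/R  →  V² + fR·V − fR·V_g = 0
With fR = 5.46×10⁻⁵ × 239×10³ m = 13.0 m/s:
V = [−fR + √((fR)² + 4 fR V_g)]/2 = [−13.0 + √(13.0² + 4×13.0×24)]/2 = 12.3 m/s
Subgeostrophic (V < V_g = 24 m/s), as expected around a low.

12 m/s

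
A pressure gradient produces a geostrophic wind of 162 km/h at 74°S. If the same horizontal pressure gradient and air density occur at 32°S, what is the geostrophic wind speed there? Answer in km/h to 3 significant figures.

294 km/h

With the same pressure gradient and density, V_g ∝ 1/f ∝ 1/sin φ.
V₂ = V₁ · sin φ₁ / sin φ₂ = 162 × sin 74° / sin 32°
V₂ = 162 × 0.9613/0.5299 = 294 km/h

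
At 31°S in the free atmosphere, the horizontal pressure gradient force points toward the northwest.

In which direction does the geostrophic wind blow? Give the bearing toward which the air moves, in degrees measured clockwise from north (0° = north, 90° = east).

The pressure-gradient force points toward the northwest (bearing 315°).
Geostrophic balance: in the Southern Hemisphere the Coriolis force deflects motion to the left, so the geostrophic wind blows 90° to the left of the pressure-gradient force (low pressure on the right).
Rotating 315° by 90° counterclockwise gives 225° — the wind blows toward the southwest.

225°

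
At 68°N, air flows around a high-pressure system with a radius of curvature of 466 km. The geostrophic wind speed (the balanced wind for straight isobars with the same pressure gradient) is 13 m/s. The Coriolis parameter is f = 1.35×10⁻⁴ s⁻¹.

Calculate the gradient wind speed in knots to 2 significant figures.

Around a high, pressure-gradient force acts outward with centrifugal, so Coriolis balances both:
fV = (1/ρ)|∂P/∂n| + V²/R  →  V² − fR·V + fR·V_g = 0
With fR = 1.35×10⁻⁴ × 466×10³ m = 62.9 m/s:
V = [fR − √((fR)² − 4 fR V_g)]/2 = [62.9 − √(62.9² − 4×62.9×13)]/2 = 18.4 m/s
Supergeostrophic (V > V_g = 13 m/s), as expected around a high.
Converting: 18.4 m/s × 1.944 = 36 knots

36 knots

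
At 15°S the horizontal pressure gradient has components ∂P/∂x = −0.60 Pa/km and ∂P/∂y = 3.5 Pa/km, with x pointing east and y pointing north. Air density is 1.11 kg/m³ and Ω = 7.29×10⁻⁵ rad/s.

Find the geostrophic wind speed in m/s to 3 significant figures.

Coriolis parameter at 15°S:
f = 2Ω sin φ = 2 × 7.29×10⁻⁵ × sin 15° = 3.77×10⁻⁵ s⁻¹
In the Southern Hemisphere f is negative: f = −3.77×10⁻⁵ s⁻¹.
Component geostrophic relations (x east, y north):
u_g = −(1/(fρ)) ∂P/∂y,  v_g = (1/(fρ)) ∂P/∂x
u_g = −(3.5×10⁻³)/(−3.77×10⁻⁵ × 1.11) = 83.6 m/s;  v_g = (−0.60×10⁻³)/(−3.77×10⁻⁵ × 1.11) = 14.3 m/s
|V_g| = √(u_g² + v_g²) = 84.8 m/s

84.8 m/s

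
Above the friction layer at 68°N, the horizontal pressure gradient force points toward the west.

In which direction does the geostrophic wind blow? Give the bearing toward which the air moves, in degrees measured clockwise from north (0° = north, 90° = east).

000°

The pressure-gradient force points toward the west (bearing 270°).
Geostrophic balance: in the Northern Hemisphere the Coriolis force deflects motion to the right, so the geostrophic wind blows 90° to the right of the pressure-gradient force (low pressure on the left).
Rotating 270° by 90° clockwise gives 000° — the wind blows toward the north.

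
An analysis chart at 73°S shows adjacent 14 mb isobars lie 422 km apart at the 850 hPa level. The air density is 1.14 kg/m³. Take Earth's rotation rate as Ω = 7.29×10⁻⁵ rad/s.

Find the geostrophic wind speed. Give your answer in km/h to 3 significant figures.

75.1 km/h

Coriolis parameter at 73°S:
f = 2Ω sin φ = 2 × 7.29×10⁻⁵ × sin 73° = 1.39×10⁻⁴ s⁻¹
Pressure gradient: |∂P/∂n| = 1400 Pa / 422000 m = 3.32×10⁻³ Pa/m
Geostrophic balance (pressure-gradient force = Coriolis force):
V_g = (1/(fρ)) |∂P/∂n| = 3.32×10⁻³ / (1.39×10⁻⁴ × 1.14) = 20.9 m/s
Converting: 20.9 m/s × 3.6 = 75.1 km/h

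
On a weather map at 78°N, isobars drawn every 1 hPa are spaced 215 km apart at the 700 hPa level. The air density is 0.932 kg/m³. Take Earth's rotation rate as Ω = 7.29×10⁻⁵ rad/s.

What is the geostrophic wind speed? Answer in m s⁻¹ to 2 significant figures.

3.5 m s⁻¹

Coriolis parameter at 78°N:
f = 2Ω sin φ = 2 × 7.29×10⁻⁵ × sin 78° = 1.43×10⁻⁴ s⁻¹
Pressure gradient: |∂P/∂n| = 100 Pa / 215000 m = 4.65×10⁻⁴ Pa/m
Geostrophic balance (pressure-gradient force = Coriolis force):
V_g = (1/(fρ)) |∂P/∂n| = 4.65×10⁻⁴ / (1.43×10⁻⁴ × 0.932) = 3.50 m/s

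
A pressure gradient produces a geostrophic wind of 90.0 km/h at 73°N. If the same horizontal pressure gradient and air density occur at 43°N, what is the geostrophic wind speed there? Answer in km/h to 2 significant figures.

With the same pressure gradient and density, V_g ∝ 1/f ∝ 1/sin φ.
V₂ = V₁ · sin φ₁ / sin φ₂ = 90.0 × sin 73° / sin 43°
V₂ = 90.0 × 0.9563/0.6820 = 130 km/h

130 km/h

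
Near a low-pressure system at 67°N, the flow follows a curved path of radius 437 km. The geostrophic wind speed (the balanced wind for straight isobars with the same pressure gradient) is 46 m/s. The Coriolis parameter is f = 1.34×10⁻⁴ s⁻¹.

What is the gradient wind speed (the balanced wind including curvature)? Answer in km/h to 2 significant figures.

Around a low, centrifugal force acts outward with Coriolis, so pressure-gradient force balances both:
(1/ρ)|∂P/∂n| = fV + V²/R  →  V² + fR·V − fR·V_g = 0
With fR = 1.34×10⁻⁴ × 437×10³ m = 58.6 m/s:
V = [−fR + √((fR)² + 4 fR V_g)]/2 = [−58.6 + √(58.6² + 4×58.6×46)]/2 = 30.3 m/s
Subgeostrophic (V < V_g = 46 m/s), as expected around a low.
Converting: 30.3 m/s × 3.6 = 110 km/h

110 km/h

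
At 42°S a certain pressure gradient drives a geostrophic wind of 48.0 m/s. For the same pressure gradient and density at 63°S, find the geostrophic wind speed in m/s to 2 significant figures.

36 m/s

With the same pressure gradient and density, V_g ∝ 1/f ∝ 1/sin φ.
V₂ = V₁ · sin φ₁ / sin φ₂ = 48.0 × sin 42° / sin 63°
V₂ = 48.0 × 0.6691/0.8910 = 36 m/s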